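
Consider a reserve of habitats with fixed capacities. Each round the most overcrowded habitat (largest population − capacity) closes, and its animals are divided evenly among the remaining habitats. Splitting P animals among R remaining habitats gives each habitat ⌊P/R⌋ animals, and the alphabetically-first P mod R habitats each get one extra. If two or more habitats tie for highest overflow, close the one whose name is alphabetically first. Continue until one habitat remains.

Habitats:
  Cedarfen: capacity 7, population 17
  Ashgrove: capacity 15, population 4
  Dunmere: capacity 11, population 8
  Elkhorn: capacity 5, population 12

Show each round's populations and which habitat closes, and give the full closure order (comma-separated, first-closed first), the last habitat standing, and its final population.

Closure order: Cedarfen, Elkhorn, Dunmere
Last habitat: Ashgrove with 41 animals

Round 1: Ashgrove=4 Cedarfen=17 Dunmere=8 Elkhorn=12 → close Cedarfen (overflow 10)
  17÷3 = 5 each, +1 to first 2
Round 2: Ashgrove=10 Dunmere=14 Elkhorn=17 → close Elkhorn (overflow 12)
  17÷2 = 8 each, +1 to first 1
Round 3: Ashgrove=19 Dunmere=22 → close Dunmere (overflow 11)
  22÷1 = 22 each, +1 to first 0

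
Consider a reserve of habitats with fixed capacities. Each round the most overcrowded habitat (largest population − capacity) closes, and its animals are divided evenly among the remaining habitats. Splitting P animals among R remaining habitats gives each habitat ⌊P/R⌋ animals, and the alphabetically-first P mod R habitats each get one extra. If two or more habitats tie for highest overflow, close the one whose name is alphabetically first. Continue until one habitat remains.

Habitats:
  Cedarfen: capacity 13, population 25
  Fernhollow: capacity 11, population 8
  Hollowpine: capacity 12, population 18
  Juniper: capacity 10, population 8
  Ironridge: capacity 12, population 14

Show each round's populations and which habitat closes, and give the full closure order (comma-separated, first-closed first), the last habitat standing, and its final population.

Round 1: Cedarfen=25 Fernhollow=8 Hollowpine=18 Ironridge=14 Juniper=8 → close Cedarfen (overflow 12)
  25÷4 = 6 each, +1 to first 1
Round 2: Fernhollow=15 Hollowpine=24 Ironridge=20 Juniper=14 → close Hollowpine (overflow 12)
  24÷3 = 8 each, +1 to first 0
Round 3: Fernhollow=23 Ironridge=28 Juniper=22 → close Ironridge (overflow 16)
  28÷2 = 14 each, +1 to first 0
Round 4: Fernhollow=37 Juniper=36 → close Fernhollow (overflow 26)
  37÷1 = 37 each, +1 to first 0

Closure order: Cedarfen, Hollowpine, Ironridge, Fernhollow
Last habitat: Juniper with 73 animals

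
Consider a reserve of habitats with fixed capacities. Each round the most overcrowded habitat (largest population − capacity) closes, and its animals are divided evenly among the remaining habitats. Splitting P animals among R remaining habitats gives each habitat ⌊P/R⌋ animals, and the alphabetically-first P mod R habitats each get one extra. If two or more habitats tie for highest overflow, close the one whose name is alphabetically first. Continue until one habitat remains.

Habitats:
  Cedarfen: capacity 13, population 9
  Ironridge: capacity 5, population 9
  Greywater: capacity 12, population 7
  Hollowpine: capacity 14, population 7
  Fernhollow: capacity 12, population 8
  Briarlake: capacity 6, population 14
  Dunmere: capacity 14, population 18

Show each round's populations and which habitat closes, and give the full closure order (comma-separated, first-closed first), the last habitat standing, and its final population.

Round 1: Briarlake=14 Cedarfen=9 Dunmere=18 Fernhollow=8 Greywater=7 Hollowpine=7 Ironridge=9 → close Briarlake (overflow 8)
  14÷6 = 2 each, +1 to first 2
Round 2: Cedarfen=12 Dunmere=21 Fernhollow=10 Greywater=9 Hollowpine=9 Ironridge=11 → close Dunmere (overflow 7)
  21÷5 = 4 each, +1 to first 1
Round 3: Cedarfen=17 Fernhollow=14 Greywater=13 Hollowpine=13 Ironridge=15 → close Ironridge (overflow 10)
  15÷4 = 3 each, +1 to first 3
Round 4: Cedarfen=21 Fernhollow=18 Greywater=17 Hollowpine=16 → close Cedarfen (overflow 8)
  21÷3 = 7 each, +1 to first 0
Round 5: Fernhollow=25 Greywater=24 Hollowpine=23 → close Fernhollow (overflow 13)
  25÷2 = 12 each, +1 to first 1
Round 6: Greywater=37 Hollowpine=35 → close Greywater (overflow 25)
  37÷1 = 37 each, +1 to first 0

Closure order: Briarlake, Dunmere, Ironridge, Cedarfen, Fernhollow, Greywater
Last habitat: Hollowpine with 72 animals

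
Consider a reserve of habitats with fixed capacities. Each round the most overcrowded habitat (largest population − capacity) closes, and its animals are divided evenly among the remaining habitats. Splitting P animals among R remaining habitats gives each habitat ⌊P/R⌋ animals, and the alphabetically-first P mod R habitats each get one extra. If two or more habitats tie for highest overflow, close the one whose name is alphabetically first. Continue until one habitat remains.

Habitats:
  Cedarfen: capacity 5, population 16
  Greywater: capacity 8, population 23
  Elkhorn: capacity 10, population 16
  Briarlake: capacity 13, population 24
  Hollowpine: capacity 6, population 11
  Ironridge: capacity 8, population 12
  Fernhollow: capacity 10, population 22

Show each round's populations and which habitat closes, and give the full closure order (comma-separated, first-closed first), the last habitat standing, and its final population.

Round 1: Briarlake=24 Cedarfen=16 Elkhorn=16 Fernhollow=22 Greywater=23 Hollowpine=11 Ironridge=12 → close Greywater (overflow 15)
  23÷6 = 3 each, +1 to first 5
Round 2: Briarlake=28 Cedarfen=20 Elkhorn=20 Fernhollow=26 Hollowpine=15 Ironridge=15 → close Fernhollow (overflow 16)
  26÷5 = 5 each, +1 to first 1
Round 3: Briarlake=34 Cedarfen=25 Elkhorn=25 Hollowpine=20 Ironridge=20 → close Briarlake (overflow 21)
  34÷4 = 8 each, +1 to first 2
Round 4: Cedarfen=34 Elkhorn=34 Hollowpine=28 Ironridge=28 → close Cedarfen (overflow 29)
  34÷3 = 11 each, +1 to first 1
Round 5: Elkhorn=46 Hollowpine=39 Ironridge=39 → close Elkhorn (overflow 36)
  46÷2 = 23 each, +1 to first 0
Round 6: Hollowpine=62 Ironridge=62 → close Hollowpine (overflow 56)
  62÷1 = 62 each, +1 to first 0

Closure order: Greywater, Fernhollow, Briarlake, Cedarfen, Elkhorn, Hollowpine
Last habitat: Ironridge with 124 animals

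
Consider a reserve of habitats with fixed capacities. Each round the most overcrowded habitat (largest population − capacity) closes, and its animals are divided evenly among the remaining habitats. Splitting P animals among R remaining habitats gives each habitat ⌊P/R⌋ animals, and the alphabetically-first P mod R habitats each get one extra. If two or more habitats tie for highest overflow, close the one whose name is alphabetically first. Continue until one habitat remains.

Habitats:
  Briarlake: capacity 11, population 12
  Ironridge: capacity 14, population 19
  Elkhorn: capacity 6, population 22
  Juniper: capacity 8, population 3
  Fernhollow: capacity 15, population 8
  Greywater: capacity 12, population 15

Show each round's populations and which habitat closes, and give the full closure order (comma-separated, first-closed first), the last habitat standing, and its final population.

Round 1: Briarlake=12 Elkhorn=22 Fernhollow=8 Greywater=15 Ironridge=19 Juniper=3 → close Elkhorn (overflow 16)
  22÷5 = 4 each, +1 to first 2
Round 2: Briarlake=17 Fernhollow=13 Greywater=19 Ironridge=23 Juniper=7 → close Ironridge (overflow 9)
  23÷4 = 5 each, +1 to first 3
Round 3: Briarlake=23 Fernhollow=19 Greywater=25 Juniper=12 → close Greywater (overflow 13)
  25÷3 = 8 each, +1 to first 1
Round 4: Briarlake=32 Fernhollow=27 Juniper=20 → close Briarlake (overflow 21)
  32÷2 = 16 each, +1 to first 0
Round 5: Fernhollow=43 Juniper=36 → close Fernhollow (overflow 28)
  43÷1 = 43 each, +1 to first 0

Closure order: Elkhorn, Ironridge, Greywater, Briarlake, Fernhollow
Last habitat: Juniper with 79 animals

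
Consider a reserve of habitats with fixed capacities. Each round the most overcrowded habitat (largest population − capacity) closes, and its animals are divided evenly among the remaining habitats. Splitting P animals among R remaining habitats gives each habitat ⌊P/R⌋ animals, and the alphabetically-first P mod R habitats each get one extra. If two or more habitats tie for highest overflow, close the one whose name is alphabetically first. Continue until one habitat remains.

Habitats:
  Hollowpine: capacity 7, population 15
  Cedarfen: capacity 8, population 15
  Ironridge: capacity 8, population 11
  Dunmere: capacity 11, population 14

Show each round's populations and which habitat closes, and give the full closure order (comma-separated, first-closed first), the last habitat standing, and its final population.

Closure order: Hollowpine, Cedarfen, Dunmere
Last habitat: Ironridge with 55 animals

Round 1: Cedarfen=15 Dunmere=14 Hollowpine=15 Ironridge=11 → close Hollowpine (overflow 8)
  15÷3 = 5 each, +1 to first 0
Round 2: Cedarfen=20 Dunmere=19 Ironridge=16 → close Cedarfen (overflow 12)
  20÷2 = 10 each, +1 to first 0
Round 3: Dunmere=29 Ironridge=26 → close Dunmere (overflow 18)
  29÷1 = 29 each, +1 to first 0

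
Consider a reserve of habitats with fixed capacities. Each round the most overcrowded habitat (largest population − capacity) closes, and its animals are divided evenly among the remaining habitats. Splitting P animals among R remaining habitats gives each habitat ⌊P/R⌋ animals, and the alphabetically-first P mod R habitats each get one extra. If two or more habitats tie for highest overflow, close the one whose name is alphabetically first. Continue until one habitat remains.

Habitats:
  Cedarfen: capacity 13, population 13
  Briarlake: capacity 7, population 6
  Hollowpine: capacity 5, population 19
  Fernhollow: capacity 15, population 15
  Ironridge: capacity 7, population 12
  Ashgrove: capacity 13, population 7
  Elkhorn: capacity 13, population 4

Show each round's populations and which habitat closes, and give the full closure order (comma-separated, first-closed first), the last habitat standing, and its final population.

Round 1: Ashgrove=7 Briarlake=6 Cedarfen=13 Elkhorn=4 Fernhollow=15 Hollowpine=19 Ironridge=12 → close Hollowpine (overflow 14)
  19÷6 = 3 each, +1 to first 1
Round 2: Ashgrove=11 Briarlake=9 Cedarfen=16 Elkhorn=7 Fernhollow=18 Ironridge=15 → close Ironridge (overflow 8)
  15÷5 = 3 each, +1 to first 0
Round 3: Ashgrove=14 Briarlake=12 Cedarfen=19 Elkhorn=10 Fernhollow=21 → close Cedarfen (overflow 6)
  19÷4 = 4 each, +1 to first 3
Round 4: Ashgrove=19 Briarlake=17 Elkhorn=15 Fernhollow=25 → close Briarlake (overflow 10)
  17÷3 = 5 each, +1 to first 2
Round 5: Ashgrove=25 Elkhorn=21 Fernhollow=30 → close Fernhollow (overflow 15)
  30÷2 = 15 each, +1 to first 0
Round 6: Ashgrove=40 Elkhorn=36 → close Ashgrove (overflow 27)
  40÷1 = 40 each, +1 to first 0

Closure order: Hollowpine, Ironridge, Cedarfen, Briarlake, Fernhollow, Ashgrove
Last habitat: Elkhorn with 76 animals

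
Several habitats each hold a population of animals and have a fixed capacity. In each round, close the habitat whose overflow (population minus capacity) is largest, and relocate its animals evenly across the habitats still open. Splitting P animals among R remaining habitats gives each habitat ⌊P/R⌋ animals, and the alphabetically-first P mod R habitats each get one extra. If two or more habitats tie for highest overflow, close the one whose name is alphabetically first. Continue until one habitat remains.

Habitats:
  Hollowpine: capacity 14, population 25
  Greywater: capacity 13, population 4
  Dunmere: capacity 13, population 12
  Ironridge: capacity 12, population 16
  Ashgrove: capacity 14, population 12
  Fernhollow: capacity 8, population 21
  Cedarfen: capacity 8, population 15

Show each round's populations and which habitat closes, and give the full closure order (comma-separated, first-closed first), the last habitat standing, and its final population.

Closure order: Fernhollow, Hollowpine, Cedarfen, Ironridge, Ashgrove, Dunmere
Last habitat: Greywater with 105 animals

Round 1: Ashgrove=12 Cedarfen=15 Dunmere=12 Fernhollow=21 Greywater=4 Hollowpine=25 Ironridge=16 → close Fernhollow (overflow 13)
  21÷6 = 3 each, +1 to first 3
Round 2: Ashgrove=16 Cedarfen=19 Dunmere=16 Greywater=7 Hollowpine=28 Ironridge=19 → close Hollowpine (overflow 14)
  28÷5 = 5 each, +1 to first 3
Round 3: Ashgrove=22 Cedarfen=25 Dunmere=22 Greywater=12 Ironridge=24 → close Cedarfen (overflow 17)
  25÷4 = 6 each, +1 to first 1
Round 4: Ashgrove=29 Dunmere=28 Greywater=18 Ironridge=30 → close Ironridge (overflow 18)
  30÷3 = 10 each, +1 to first 0
Round 5: Ashgrove=39 Dunmere=38 Greywater=28 → close Ashgrove (overflow 25)
  39÷2 = 19 each, +1 to first 1
Round 6: Dunmere=58 Greywater=47 → close Dunmere (overflow 45)
  58÷1 = 58 each, +1 to first 0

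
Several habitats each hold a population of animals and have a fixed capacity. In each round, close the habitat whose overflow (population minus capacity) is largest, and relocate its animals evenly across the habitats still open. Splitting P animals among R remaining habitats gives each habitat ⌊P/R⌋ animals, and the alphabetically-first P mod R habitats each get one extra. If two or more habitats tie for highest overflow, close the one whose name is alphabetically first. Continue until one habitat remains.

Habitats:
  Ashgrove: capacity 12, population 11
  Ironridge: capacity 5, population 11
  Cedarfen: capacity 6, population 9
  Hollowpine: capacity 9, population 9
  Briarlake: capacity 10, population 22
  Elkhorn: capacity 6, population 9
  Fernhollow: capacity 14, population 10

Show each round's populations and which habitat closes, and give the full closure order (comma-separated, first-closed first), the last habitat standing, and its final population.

Closure order: Briarlake, Ironridge, Cedarfen, Elkhorn, Ashgrove, Fernhollow
Last habitat: Hollowpine with 81 animals

Round 1: Ashgrove=11 Briarlake=22 Cedarfen=9 Elkhorn=9 Fernhollow=10 Hollowpine=9 Ironridge=11 → close Briarlake (overflow 12)
  22÷6 = 3 each, +1 to first 4
Round 2: Ashgrove=15 Cedarfen=13 Elkhorn=13 Fernhollow=14 Hollowpine=12 Ironridge=14 → close Ironridge (overflow 9)
  14÷5 = 2 each, +1 to first 4
Round 3: Ashgrove=18 Cedarfen=16 Elkhorn=16 Fernhollow=17 Hollowpine=14 → close Cedarfen (overflow 10)
  16÷4 = 4 each, +1 to first 0
Round 4: Ashgrove=22 Elkhorn=20 Fernhollow=21 Hollowpine=18 → close Elkhorn (overflow 14)
  20÷3 = 6 each, +1 to first 2
Round 5: Ashgrove=29 Fernhollow=28 Hollowpine=24 → close Ashgrove (overflow 17)
  29÷2 = 14 each, +1 to first 1
Round 6: Fernhollow=43 Hollowpine=38 → close Fernhollow (overflow 29)
  43÷1 = 43 each, +1 to first 0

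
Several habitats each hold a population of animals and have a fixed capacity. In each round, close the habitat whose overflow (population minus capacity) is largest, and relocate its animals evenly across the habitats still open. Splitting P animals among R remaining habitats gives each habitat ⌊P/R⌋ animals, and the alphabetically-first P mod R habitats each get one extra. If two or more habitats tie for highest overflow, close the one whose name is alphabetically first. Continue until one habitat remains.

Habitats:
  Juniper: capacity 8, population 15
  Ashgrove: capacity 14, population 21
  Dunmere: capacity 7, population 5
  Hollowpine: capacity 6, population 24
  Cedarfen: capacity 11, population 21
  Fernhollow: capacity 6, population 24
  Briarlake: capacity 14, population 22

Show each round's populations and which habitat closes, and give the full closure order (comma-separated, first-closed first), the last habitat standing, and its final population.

Round 1: Ashgrove=21 Briarlake=22 Cedarfen=21 Dunmere=5 Fernhollow=24 Hollowpine=24 Juniper=15 → close Fernhollow (overflow 18)
  24÷6 = 4 each, +1 to first 0
Round 2: Ashgrove=25 Briarlake=26 Cedarfen=25 Dunmere=9 Hollowpine=28 Juniper=19 → close Hollowpine (overflow 22)
  28÷5 = 5 each, +1 to first 3
Round 3: Ashgrove=31 Briarlake=32 Cedarfen=31 Dunmere=14 Juniper=24 → close Cedarfen (overflow 20)
  31÷4 = 7 each, +1 to first 3
Round 4: Ashgrove=39 Briarlake=40 Dunmere=22 Juniper=31 → close Briarlake (overflow 26)
  40÷3 = 13 each, +1 to first 1
Round 5: Ashgrove=53 Dunmere=35 Juniper=44 → close Ashgrove (overflow 39)
  53÷2 = 26 each, +1 to first 1
Round 6: Dunmere=62 Juniper=70 → close Juniper (overflow 62)
  70÷1 = 70 each, +1 to first 0

Closure order: Fernhollow, Hollowpine, Cedarfen, Briarlake, Ashgrove, Juniper
Last habitat: Dunmere with 132 animals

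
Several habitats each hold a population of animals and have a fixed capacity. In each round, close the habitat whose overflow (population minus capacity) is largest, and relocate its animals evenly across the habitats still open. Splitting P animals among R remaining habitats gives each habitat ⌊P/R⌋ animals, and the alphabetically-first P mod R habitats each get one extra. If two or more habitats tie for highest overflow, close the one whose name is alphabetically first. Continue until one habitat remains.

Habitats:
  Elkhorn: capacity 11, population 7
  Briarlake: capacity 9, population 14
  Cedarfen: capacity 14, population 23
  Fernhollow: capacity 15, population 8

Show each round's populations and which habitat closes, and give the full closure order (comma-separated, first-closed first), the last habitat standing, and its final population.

Round 1: Briarlake=14 Cedarfen=23 Elkhorn=7 Fernhollow=8 → close Cedarfen (overflow 9)
  23÷3 = 7 each, +1 to first 2
Round 2: Briarlake=22 Elkhorn=15 Fernhollow=15 → close Briarlake (overflow 13)
  22÷2 = 11 each, +1 to first 0
Round 3: Elkhorn=26 Fernhollow=26 → close Elkhorn (overflow 15)
  26÷1 = 26 each, +1 to first 0

Closure order: Cedarfen, Briarlake, Elkhorn
Last habitat: Fernhollow with 52 animals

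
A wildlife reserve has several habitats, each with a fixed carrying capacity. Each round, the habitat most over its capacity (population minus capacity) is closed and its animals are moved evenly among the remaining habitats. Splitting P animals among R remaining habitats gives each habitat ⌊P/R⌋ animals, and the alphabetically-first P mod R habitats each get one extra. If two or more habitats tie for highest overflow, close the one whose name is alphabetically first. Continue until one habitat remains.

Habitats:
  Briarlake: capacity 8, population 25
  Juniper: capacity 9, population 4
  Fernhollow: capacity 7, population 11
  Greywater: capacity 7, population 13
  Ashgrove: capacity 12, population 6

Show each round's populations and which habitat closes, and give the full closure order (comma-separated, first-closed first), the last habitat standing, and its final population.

Closure order: Briarlake, Greywater, Fernhollow, Ashgrove
Last habitat: Juniper with 59 animals

Round 1: Ashgrove=6 Briarlake=25 Fernhollow=11 Greywater=13 Juniper=4 → close Briarlake (overflow 17)
  25÷4 = 6 each, +1 to first 1
Round 2: Ashgrove=13 Fernhollow=17 Greywater=19 Juniper=10 → close Greywater (overflow 12)
  19÷3 = 6 each, +1 to first 1
Round 3: Ashgrove=20 Fernhollow=23 Juniper=16 → close Fernhollow (overflow 16)
  23÷2 = 11 each, +1 to first 1
Round 4: Ashgrove=32 Juniper=27 → close Ashgrove (overflow 20)
  32÷1 = 32 each, +1 to first 0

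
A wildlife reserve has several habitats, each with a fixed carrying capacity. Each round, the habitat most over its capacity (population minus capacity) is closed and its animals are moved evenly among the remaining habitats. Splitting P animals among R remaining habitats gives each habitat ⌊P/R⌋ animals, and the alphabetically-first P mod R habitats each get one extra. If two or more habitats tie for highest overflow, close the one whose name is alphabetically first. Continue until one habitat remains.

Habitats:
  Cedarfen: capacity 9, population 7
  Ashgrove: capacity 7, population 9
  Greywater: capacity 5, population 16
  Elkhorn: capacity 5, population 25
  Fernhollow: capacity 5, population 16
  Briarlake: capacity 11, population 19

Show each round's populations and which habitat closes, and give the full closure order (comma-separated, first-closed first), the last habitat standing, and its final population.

Round 1: Ashgrove=9 Briarlake=19 Cedarfen=7 Elkhorn=25 Fernhollow=16 Greywater=16 → close Elkhorn (overflow 20)
  25÷5 = 5 each, +1 to first 0
Round 2: Ashgrove=14 Briarlake=24 Cedarfen=12 Fernhollow=21 Greywater=21 → close Fernhollow (overflow 16)
  21÷4 = 5 each, +1 to first 1
Round 3: Ashgrove=20 Briarlake=29 Cedarfen=17 Greywater=26 → close Greywater (overflow 21)
  26÷3 = 8 each, +1 to first 2
Round 4: Ashgrove=29 Briarlake=38 Cedarfen=25 → close Briarlake (overflow 27)
  38÷2 = 19 each, +1 to first 0
Round 5: Ashgrove=48 Cedarfen=44 → close Ashgrove (overflow 41)
  48÷1 = 48 each, +1 to first 0

Closure order: Elkhorn, Fernhollow, Greywater, Briarlake, Ashgrove
Last habitat: Cedarfen with 92 animals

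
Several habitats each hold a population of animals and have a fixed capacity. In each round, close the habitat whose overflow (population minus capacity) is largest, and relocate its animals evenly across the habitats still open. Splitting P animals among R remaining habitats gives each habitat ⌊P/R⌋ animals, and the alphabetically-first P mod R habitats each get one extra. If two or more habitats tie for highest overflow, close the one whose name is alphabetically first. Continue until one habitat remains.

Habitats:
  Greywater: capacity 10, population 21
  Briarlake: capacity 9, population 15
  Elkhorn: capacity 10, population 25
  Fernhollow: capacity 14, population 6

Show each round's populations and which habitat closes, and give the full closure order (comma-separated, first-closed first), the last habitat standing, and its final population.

Round 1: Briarlake=15 Elkhorn=25 Fernhollow=6 Greywater=21 → close Elkhorn (overflow 15)
  25÷3 = 8 each, +1 to first 1
Round 2: Briarlake=24 Fernhollow=14 Greywater=29 → close Greywater (overflow 19)
  29÷2 = 14 each, +1 to first 1
Round 3: Briarlake=39 Fernhollow=28 → close Briarlake (overflow 30)
  39÷1 = 39 each, +1 to first 0

Closure order: Elkhorn, Greywater, Briarlake
Last habitat: Fernhollow with 67 animals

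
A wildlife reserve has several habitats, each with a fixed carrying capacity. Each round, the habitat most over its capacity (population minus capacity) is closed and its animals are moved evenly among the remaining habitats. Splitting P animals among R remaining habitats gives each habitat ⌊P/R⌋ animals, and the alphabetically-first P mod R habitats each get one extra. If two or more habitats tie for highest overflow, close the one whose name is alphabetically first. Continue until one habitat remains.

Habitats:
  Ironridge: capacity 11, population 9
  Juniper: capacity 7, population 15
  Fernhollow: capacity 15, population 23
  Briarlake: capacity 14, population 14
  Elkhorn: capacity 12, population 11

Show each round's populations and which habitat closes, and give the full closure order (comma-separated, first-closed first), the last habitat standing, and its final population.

Round 1: Briarlake=14 Elkhorn=11 Fernhollow=23 Ironridge=9 Juniper=15 → close Fernhollow (overflow 8)
  23÷4 = 5 each, +1 to first 3
Round 2: Briarlake=20 Elkhorn=17 Ironridge=15 Juniper=20 → close Juniper (overflow 13)
  20÷3 = 6 each, +1 to first 2
Round 3: Briarlake=27 Elkhorn=24 Ironridge=21 → close Briarlake (overflow 13)
  27÷2 = 13 each, +1 to first 1
Round 4: Elkhorn=38 Ironridge=34 → close Elkhorn (overflow 26)
  38÷1 = 38 each, +1 to first 0

Closure order: Fernhollow, Juniper, Briarlake, Elkhorn
Last habitat: Ironridge with 72 animals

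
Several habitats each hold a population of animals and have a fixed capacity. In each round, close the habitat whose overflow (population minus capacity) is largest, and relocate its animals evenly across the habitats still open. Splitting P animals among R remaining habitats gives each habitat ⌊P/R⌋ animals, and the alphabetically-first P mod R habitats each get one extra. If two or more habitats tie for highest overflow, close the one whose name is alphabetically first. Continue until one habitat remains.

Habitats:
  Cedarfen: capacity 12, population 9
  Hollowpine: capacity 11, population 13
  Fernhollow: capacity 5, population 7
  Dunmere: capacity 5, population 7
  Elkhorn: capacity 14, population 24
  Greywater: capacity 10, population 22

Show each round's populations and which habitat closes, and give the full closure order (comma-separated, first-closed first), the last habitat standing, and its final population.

Closure order: Greywater, Elkhorn, Dunmere, Fernhollow, Hollowpine
Last habitat: Cedarfen with 82 animals

Round 1: Cedarfen=9 Dunmere=7 Elkhorn=24 Fernhollow=7 Greywater=22 Hollowpine=13 → close Greywater (overflow 12)
  22÷5 = 4 each, +1 to first 2
Round 2: Cedarfen=14 Dunmere=12 Elkhorn=28 Fernhollow=11 Hollowpine=17 → close Elkhorn (overflow 14)
  28÷4 = 7 each, +1 to first 0
Round 3: Cedarfen=21 Dunmere=19 Fernhollow=18 Hollowpine=24 → close Dunmere (overflow 14)
  19÷3 = 6 each, +1 to first 1
Round 4: Cedarfen=28 Fernhollow=24 Hollowpine=30 → close Fernhollow (overflow 19)
  24÷2 = 12 each, +1 to first 0
Round 5: Cedarfen=40 Hollowpine=42 → close Hollowpine (overflow 31)
  42÷1 = 42 each, +1 to first 0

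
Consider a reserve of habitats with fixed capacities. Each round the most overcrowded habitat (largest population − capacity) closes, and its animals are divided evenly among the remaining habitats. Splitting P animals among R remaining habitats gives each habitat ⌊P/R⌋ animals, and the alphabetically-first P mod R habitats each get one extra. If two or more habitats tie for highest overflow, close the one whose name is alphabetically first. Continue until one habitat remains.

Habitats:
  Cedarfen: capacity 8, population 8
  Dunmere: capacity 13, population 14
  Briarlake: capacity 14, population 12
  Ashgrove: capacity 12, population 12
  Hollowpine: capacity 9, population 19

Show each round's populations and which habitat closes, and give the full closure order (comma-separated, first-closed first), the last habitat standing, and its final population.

Round 1: Ashgrove=12 Briarlake=12 Cedarfen=8 Dunmere=14 Hollowpine=19 → close Hollowpine (overflow 10)
  19÷4 = 4 each, +1 to first 3
Round 2: Ashgrove=17 Briarlake=17 Cedarfen=13 Dunmere=18 → close Ashgrove (overflow 5)
  17÷3 = 5 each, +1 to first 2
Round 3: Briarlake=23 Cedarfen=19 Dunmere=23 → close Cedarfen (overflow 11)
  19÷2 = 9 each, +1 to first 1
Round 4: Briarlake=33 Dunmere=32 → close Briarlake (overflow 19)
  33÷1 = 33 each, +1 to first 0

Closure order: Hollowpine, Ashgrove, Cedarfen, Briarlake
Last habitat: Dunmere with 65 animals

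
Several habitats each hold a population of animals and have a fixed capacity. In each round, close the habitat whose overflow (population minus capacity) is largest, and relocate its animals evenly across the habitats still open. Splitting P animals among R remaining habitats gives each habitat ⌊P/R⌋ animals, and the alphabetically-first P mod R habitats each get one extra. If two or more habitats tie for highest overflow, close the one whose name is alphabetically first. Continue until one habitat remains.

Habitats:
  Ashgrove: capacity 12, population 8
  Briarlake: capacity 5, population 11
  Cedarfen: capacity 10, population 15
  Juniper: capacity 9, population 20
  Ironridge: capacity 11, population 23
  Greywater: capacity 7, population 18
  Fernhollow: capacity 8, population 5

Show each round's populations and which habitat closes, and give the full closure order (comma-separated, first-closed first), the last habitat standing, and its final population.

Closure order: Ironridge, Greywater, Juniper, Briarlake, Cedarfen, Ashgrove
Last habitat: Fernhollow with 100 animals

Round 1: Ashgrove=8 Briarlake=11 Cedarfen=15 Fernhollow=5 Greywater=18 Ironridge=23 Juniper=20 → close Ironridge (overflow 12)
  23÷6 = 3 each, +1 to first 5
Round 2: Ashgrove=12 Briarlake=15 Cedarfen=19 Fernhollow=9 Greywater=22 Juniper=23 → close Greywater (overflow 15)
  22÷5 = 4 each, +1 to first 2
Round 3: Ashgrove=17 Briarlake=20 Cedarfen=23 Fernhollow=13 Juniper=27 → close Juniper (overflow 18)
  27÷4 = 6 each, +1 to first 3
Round 4: Ashgrove=24 Briarlake=27 Cedarfen=30 Fernhollow=19 → close Briarlake (overflow 22)
  27÷3 = 9 each, +1 to first 0
Round 5: Ashgrove=33 Cedarfen=39 Fernhollow=28 → close Cedarfen (overflow 29)
  39÷2 = 19 each, +1 to first 1
Round 6: Ashgrove=53 Fernhollow=47 → close Ashgrove (overflow 41)
  53÷1 = 53 each, +1 to first 0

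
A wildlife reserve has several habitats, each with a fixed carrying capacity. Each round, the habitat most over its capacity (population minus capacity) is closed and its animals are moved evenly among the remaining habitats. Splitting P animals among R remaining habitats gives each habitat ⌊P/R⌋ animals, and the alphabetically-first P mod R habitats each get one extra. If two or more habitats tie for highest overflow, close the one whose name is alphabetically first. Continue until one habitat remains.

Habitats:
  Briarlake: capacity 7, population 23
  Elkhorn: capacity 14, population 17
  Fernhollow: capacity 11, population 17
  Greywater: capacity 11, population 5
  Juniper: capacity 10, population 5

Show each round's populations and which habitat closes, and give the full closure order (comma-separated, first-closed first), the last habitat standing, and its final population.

Round 1: Briarlake=23 Elkhorn=17 Fernhollow=17 Greywater=5 Juniper=5 → close Briarlake (overflow 16)
  23÷4 = 5 each, +1 to first 3
Round 2: Elkhorn=23 Fernhollow=23 Greywater=11 Juniper=10 → close Fernhollow (overflow 12)
  23÷3 = 7 each, +1 to first 2
Round 3: Elkhorn=31 Greywater=19 Juniper=17 → close Elkhorn (overflow 17)
  31÷2 = 15 each, +1 to first 1
Round 4: Greywater=35 Juniper=32 → close Greywater (overflow 24)
  35÷1 = 35 each, +1 to first 0

Closure order: Briarlake, Fernhollow, Elkhorn, Greywater
Last habitat: Juniper with 67 animals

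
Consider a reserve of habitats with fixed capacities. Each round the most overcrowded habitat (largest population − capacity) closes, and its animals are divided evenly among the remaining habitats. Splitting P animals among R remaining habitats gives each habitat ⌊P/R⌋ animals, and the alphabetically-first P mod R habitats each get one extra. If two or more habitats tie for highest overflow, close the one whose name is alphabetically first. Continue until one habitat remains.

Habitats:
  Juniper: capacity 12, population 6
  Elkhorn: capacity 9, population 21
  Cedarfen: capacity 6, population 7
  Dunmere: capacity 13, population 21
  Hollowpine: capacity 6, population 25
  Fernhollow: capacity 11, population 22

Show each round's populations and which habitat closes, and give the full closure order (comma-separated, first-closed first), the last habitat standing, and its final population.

Closure order: Hollowpine, Elkhorn, Fernhollow, Dunmere, Cedarfen
Last habitat: Juniper with 102 animals

Round 1: Cedarfen=7 Dunmere=21 Elkhorn=21 Fernhollow=22 Hollowpine=25 Juniper=6 → close Hollowpine (overflow 19)
  25÷5 = 5 each, +1 to first 0
Round 2: Cedarfen=12 Dunmere=26 Elkhorn=26 Fernhollow=27 Juniper=11 → close Elkhorn (overflow 17)
  26÷4 = 6 each, +1 to first 2
Round 3: Cedarfen=19 Dunmere=33 Fernhollow=33 Juniper=17 → close Fernhollow (overflow 22)
  33÷3 = 11 each, +1 to first 0
Round 4: Cedarfen=30 Dunmere=44 Juniper=28 → close Dunmere (overflow 31)
  44÷2 = 22 each, +1 to first 0
Round 5: Cedarfen=52 Juniper=50 → close Cedarfen (overflow 46)
  52÷1 = 52 each, +1 to first 0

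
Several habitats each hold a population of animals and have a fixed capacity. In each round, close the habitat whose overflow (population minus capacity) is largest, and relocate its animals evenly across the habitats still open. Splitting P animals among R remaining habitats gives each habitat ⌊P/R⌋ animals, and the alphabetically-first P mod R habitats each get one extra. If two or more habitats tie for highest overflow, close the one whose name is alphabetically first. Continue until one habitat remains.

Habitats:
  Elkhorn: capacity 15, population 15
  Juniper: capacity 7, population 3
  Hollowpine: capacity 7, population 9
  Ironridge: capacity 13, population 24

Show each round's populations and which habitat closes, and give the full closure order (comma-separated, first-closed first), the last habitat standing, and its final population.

Round 1: Elkhorn=15 Hollowpine=9 Ironridge=24 Juniper=3 → close Ironridge (overflow 11)
  24÷3 = 8 each, +1 to first 0
Round 2: Elkhorn=23 Hollowpine=17 Juniper=11 → close Hollowpine (overflow 10)
  17÷2 = 8 each, +1 to first 1
Round 3: Elkhorn=32 Juniper=19 → close Elkhorn (overflow 17)
  32÷1 = 32 each, +1 to first 0

Closure order: Ironridge, Hollowpine, Elkhorn
Last habitat: Juniper with 51 animals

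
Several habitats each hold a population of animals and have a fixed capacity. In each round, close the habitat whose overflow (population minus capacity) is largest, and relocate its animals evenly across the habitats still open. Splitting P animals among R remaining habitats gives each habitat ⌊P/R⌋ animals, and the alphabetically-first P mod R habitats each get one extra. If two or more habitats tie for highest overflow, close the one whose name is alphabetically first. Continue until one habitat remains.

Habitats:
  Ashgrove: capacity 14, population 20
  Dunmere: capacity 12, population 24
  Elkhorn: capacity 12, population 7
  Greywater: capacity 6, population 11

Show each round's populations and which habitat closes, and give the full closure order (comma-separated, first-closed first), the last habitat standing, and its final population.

Closure order: Dunmere, Ashgrove, Greywater
Last habitat: Elkhorn with 62 animals

Round 1: Ashgrove=20 Dunmere=24 Elkhorn=7 Greywater=11 → close Dunmere (overflow 12)
  24÷3 = 8 each, +1 to first 0
Round 2: Ashgrove=28 Elkhorn=15 Greywater=19 → close Ashgrove (overflow 14)
  28÷2 = 14 each, +1 to first 0
Round 3: Elkhorn=29 Greywater=33 → close Greywater (overflow 27)
  33÷1 = 33 each, +1 to first 0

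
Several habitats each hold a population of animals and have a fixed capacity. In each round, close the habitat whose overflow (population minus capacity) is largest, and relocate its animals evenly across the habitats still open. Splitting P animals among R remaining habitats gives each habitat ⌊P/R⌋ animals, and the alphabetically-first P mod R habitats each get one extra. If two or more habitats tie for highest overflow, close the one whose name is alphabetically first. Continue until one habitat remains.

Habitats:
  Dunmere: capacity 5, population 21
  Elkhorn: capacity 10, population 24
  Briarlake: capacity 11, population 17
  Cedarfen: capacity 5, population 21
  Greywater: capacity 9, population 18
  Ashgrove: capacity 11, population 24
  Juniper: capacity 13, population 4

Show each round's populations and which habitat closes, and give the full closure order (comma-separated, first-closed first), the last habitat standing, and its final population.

Closure order: Cedarfen, Dunmere, Ashgrove, Elkhorn, Briarlake, Greywater
Last habitat: Juniper with 129 animals

Round 1: Ashgrove=24 Briarlake=17 Cedarfen=21 Dunmere=21 Elkhorn=24 Greywater=18 Juniper=4 → close Cedarfen (overflow 16)
  21÷6 = 3 each, +1 to first 3
Round 2: Ashgrove=28 Briarlake=21 Dunmere=25 Elkhorn=27 Greywater=21 Juniper=7 → close Dunmere (overflow 20)
  25÷5 = 5 each, +1 to first 0
Round 3: Ashgrove=33 Briarlake=26 Elkhorn=32 Greywater=26 Juniper=12 → close Ashgrove (overflow 22)
  33÷4 = 8 each, +1 to first 1
Round 4: Briarlake=35 Elkhorn=40 Greywater=34 Juniper=20 → close Elkhorn (overflow 30)
  40÷3 = 13 each, +1 to first 1
Round 5: Briarlake=49 Greywater=47 Juniper=33 → close Briarlake (overflow 38)
  49÷2 = 24 each, +1 to first 1
Round 6: Greywater=72 Juniper=57 → close Greywater (overflow 63)
  72÷1 = 72 each, +1 to first 0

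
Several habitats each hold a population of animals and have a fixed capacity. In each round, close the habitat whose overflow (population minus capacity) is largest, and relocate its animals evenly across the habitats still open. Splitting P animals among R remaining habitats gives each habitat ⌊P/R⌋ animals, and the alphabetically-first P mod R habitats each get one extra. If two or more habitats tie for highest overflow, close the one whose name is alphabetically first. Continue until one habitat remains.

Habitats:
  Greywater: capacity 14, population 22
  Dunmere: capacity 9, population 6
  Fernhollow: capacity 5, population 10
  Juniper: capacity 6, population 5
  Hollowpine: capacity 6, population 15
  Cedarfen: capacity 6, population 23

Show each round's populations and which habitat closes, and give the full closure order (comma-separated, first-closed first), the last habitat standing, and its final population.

Closure order: Cedarfen, Greywater, Hollowpine, Fernhollow, Dunmere
Last habitat: Juniper with 81 animals

Round 1: Cedarfen=23 Dunmere=6 Fernhollow=10 Greywater=22 Hollowpine=15 Juniper=5 → close Cedarfen (overflow 17)
  23÷5 = 4 each, +1 to first 3
Round 2: Dunmere=11 Fernhollow=15 Greywater=27 Hollowpine=19 Juniper=9 → close Greywater (overflow 13)
  27÷4 = 6 each, +1 to first 3
Round 3: Dunmere=18 Fernhollow=22 Hollowpine=26 Juniper=15 → close Hollowpine (overflow 20)
  26÷3 = 8 each, +1 to first 2
Round 4: Dunmere=27 Fernhollow=31 Juniper=23 → close Fernhollow (overflow 26)
  31÷2 = 15 each, +1 to first 1
Round 5: Dunmere=43 Juniper=38 → close Dunmere (overflow 34)
  43÷1 = 43 each, +1 to first 0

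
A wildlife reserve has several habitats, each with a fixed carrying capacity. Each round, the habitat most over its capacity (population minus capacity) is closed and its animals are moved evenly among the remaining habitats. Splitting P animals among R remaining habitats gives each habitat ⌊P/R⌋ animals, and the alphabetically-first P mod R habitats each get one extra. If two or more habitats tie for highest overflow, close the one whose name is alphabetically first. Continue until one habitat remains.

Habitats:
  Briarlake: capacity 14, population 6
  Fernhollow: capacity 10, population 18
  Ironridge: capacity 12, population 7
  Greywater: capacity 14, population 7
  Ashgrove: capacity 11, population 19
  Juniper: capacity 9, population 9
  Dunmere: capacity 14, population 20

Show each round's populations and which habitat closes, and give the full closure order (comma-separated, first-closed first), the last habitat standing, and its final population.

Closure order: Ashgrove, Fernhollow, Dunmere, Juniper, Briarlake, Ironridge
Last habitat: Greywater with 86 animals

Round 1: Ashgrove=19 Briarlake=6 Dunmere=20 Fernhollow=18 Greywater=7 Ironridge=7 Juniper=9 → close Ashgrove (overflow 8)
  19÷6 = 3 each, +1 to first 1
Round 2: Briarlake=10 Dunmere=23 Fernhollow=21 Greywater=10 Ironridge=10 Juniper=12 → close Fernhollow (overflow 11)
  21÷5 = 4 each, +1 to first 1
Round 3: Briarlake=15 Dunmere=27 Greywater=14 Ironridge=14 Juniper=16 → close Dunmere (overflow 13)
  27÷4 = 6 each, +1 to first 3
Round 4: Briarlake=22 Greywater=21 Ironridge=21 Juniper=22 → close Juniper (overflow 13)
  22÷3 = 7 each, +1 to first 1
Round 5: Briarlake=30 Greywater=28 Ironridge=28 → close Briarlake (overflow 16)
  30÷2 = 15 each, +1 to first 0
Round 6: Greywater=43 Ironridge=43 → close Ironridge (overflow 31)
  43÷1 = 43 each, +1 to first 0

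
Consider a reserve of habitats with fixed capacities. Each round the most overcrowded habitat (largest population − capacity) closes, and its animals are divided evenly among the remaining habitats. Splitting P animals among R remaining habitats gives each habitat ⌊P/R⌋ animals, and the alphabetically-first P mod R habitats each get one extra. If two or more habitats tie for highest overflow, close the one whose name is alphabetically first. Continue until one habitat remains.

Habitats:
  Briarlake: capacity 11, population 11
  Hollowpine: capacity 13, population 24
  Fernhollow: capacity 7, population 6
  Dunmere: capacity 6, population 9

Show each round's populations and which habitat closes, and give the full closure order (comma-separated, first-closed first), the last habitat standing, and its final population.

Round 1: Briarlake=11 Dunmere=9 Fernhollow=6 Hollowpine=24 → close Hollowpine (overflow 11)
  24÷3 = 8 each, +1 to first 0
Round 2: Briarlake=19 Dunmere=17 Fernhollow=14 → close Dunmere (overflow 11)
  17÷2 = 8 each, +1 to first 1
Round 3: Briarlake=28 Fernhollow=22 → close Briarlake (overflow 17)
  28÷1 = 28 each, +1 to first 0

Closure order: Hollowpine, Dunmere, Briarlake
Last habitat: Fernhollow with 50 animals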